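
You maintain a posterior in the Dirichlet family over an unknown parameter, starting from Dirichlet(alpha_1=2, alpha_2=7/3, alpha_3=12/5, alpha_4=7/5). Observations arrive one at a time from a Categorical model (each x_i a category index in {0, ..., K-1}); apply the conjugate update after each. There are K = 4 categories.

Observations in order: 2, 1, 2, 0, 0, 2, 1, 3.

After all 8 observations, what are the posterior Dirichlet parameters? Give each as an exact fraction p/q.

alpha_1=4, alpha_2=13/3, alpha_3=27/5, alpha_4=12/5

obs 1: x=2 → posterior Dirichlet(2, 7/3, 17/5, 7/5)
obs 2: x=1 → posterior Dirichlet(2, 10/3, 17/5, 7/5)
obs 3: x=2 → posterior Dirichlet(2, 10/3, 22/5, 7/5)
obs 4: x=0 → posterior Dirichlet(3, 10/3, 22/5, 7/5)
obs 5: x=0 → posterior Dirichlet(4, 10/3, 22/5, 7/5)
obs 6: x=2 → posterior Dirichlet(4, 10/3, 27/5, 7/5)
obs 7: x=1 → posterior Dirichlet(4, 13/3, 27/5, 7/5)
obs 8: x=3 → posterior Dirichlet(4, 13/3, 27/5, 12/5)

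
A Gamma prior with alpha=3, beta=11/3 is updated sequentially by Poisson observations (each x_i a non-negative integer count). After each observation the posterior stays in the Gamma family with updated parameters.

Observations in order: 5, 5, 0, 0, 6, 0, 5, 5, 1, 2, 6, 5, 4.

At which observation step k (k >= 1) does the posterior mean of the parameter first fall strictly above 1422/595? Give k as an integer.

k = 8

obs 1: x=5 → posterior Gamma(8, 14/3)
obs 2: x=5 → posterior Gamma(13, 17/3)
obs 3: x=0 → posterior Gamma(13, 20/3)
obs 4: x=0 → posterior Gamma(13, 23/3)
obs 5: x=6 → posterior Gamma(19, 26/3)
obs 6: x=0 → posterior Gamma(19, 29/3)
obs 7: x=5 → posterior Gamma(24, 32/3)
obs 8: x=5 → posterior Gamma(29, 35/3)
obs 9: x=1 → posterior Gamma(30, 38/3)
obs 10: x=2 → posterior Gamma(32, 41/3)
obs 11: x=6 → posterior Gamma(38, 44/3)
obs 12: x=5 → posterior Gamma(43, 47/3)
obs 13: x=4 → posterior Gamma(47, 50/3)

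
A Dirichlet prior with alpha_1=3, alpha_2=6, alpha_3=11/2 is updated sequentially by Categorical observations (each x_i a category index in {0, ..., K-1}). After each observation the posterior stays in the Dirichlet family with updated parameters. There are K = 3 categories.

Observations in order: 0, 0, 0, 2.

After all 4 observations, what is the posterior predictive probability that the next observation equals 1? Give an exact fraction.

12/37

obs 1: x=0 → posterior Dirichlet(4, 6, 11/2)
obs 2: x=0 → posterior Dirichlet(5, 6, 11/2)
obs 3: x=0 → posterior Dirichlet(6, 6, 11/2)
obs 4: x=2 → posterior Dirichlet(6, 6, 13/2)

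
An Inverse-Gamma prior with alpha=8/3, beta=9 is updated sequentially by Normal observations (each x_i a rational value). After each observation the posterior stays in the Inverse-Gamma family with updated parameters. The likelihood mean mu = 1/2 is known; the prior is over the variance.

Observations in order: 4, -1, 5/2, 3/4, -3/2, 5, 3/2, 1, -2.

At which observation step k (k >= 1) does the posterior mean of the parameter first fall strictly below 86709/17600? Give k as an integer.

obs 1: x=4 → posterior Inverse-Gamma(19/6, 121/8)
obs 2: x=-1 → posterior Inverse-Gamma(11/3, 65/4)
obs 3: x=5/2 → posterior Inverse-Gamma(25/6, 73/4)
obs 4: x=3/4 → posterior Inverse-Gamma(14/3, 585/32)
obs 5: x=-3/2 → posterior Inverse-Gamma(31/6, 649/32)
obs 6: x=5 → posterior Inverse-Gamma(17/3, 973/32)
obs 7: x=3/2 → posterior Inverse-Gamma(37/6, 989/32)
obs 8: x=1 → posterior Inverse-Gamma(20/3, 993/32)
obs 9: x=-2 → posterior Inverse-Gamma(43/6, 1093/32)

k = 5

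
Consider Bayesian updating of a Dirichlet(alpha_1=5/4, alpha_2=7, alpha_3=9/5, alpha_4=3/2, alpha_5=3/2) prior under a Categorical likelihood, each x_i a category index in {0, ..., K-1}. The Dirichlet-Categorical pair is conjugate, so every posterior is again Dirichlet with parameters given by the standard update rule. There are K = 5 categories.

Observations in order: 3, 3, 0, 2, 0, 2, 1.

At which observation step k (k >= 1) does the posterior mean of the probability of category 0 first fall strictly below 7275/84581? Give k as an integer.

obs 1: x=3 → posterior Dirichlet(5/4, 7, 9/5, 5/2, 3/2)
obs 2: x=3 → posterior Dirichlet(5/4, 7, 9/5, 7/2, 3/2)
obs 3: x=0 → posterior Dirichlet(9/4, 7, 9/5, 7/2, 3/2)
obs 4: x=2 → posterior Dirichlet(9/4, 7, 14/5, 7/2, 3/2)
obs 5: x=0 → posterior Dirichlet(13/4, 7, 14/5, 7/2, 3/2)
obs 6: x=2 → posterior Dirichlet(13/4, 7, 19/5, 7/2, 3/2)
obs 7: x=1 → posterior Dirichlet(13/4, 8, 19/5, 7/2, 3/2)

k = 2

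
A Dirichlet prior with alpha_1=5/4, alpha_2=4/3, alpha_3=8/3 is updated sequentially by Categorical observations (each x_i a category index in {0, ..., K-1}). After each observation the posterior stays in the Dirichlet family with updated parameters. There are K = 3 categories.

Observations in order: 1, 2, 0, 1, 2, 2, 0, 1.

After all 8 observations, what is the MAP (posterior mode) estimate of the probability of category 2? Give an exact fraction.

obs 1: x=1 → posterior Dirichlet(5/4, 7/3, 8/3)
obs 2: x=2 → posterior Dirichlet(5/4, 7/3, 11/3)
obs 3: x=0 → posterior Dirichlet(9/4, 7/3, 11/3)
obs 4: x=1 → posterior Dirichlet(9/4, 10/3, 11/3)
obs 5: x=2 → posterior Dirichlet(9/4, 10/3, 14/3)
obs 6: x=2 → posterior Dirichlet(9/4, 10/3, 17/3)
obs 7: x=0 → posterior Dirichlet(13/4, 10/3, 17/3)
obs 8: x=1 → posterior Dirichlet(13/4, 13/3, 17/3)

56/123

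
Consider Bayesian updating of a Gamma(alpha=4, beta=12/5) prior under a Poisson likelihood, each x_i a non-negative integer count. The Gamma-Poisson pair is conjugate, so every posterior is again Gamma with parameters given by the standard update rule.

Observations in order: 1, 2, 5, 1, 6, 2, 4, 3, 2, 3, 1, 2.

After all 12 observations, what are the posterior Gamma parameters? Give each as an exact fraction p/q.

obs 1: x=1 → posterior Gamma(5, 17/5)
obs 2: x=2 → posterior Gamma(7, 22/5)
obs 3: x=5 → posterior Gamma(12, 27/5)
obs 4: x=1 → posterior Gamma(13, 32/5)
obs 5: x=6 → posterior Gamma(19, 37/5)
obs 6: x=2 → posterior Gamma(21, 42/5)
obs 7: x=4 → posterior Gamma(25, 47/5)
obs 8: x=3 → posterior Gamma(28, 52/5)
obs 9: x=2 → posterior Gamma(30, 57/5)
obs 10: x=3 → posterior Gamma(33, 62/5)
obs 11: x=1 → posterior Gamma(34, 67/5)
obs 12: x=2 → posterior Gamma(36, 72/5)

alpha=36, beta=72/5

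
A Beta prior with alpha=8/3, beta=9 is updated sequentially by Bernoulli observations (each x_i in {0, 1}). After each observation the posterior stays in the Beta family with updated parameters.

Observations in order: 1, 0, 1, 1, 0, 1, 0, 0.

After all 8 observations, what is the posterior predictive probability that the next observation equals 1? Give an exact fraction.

obs 1: x=1 → posterior Beta(11/3, 9)
obs 2: x=0 → posterior Beta(11/3, 10)
obs 3: x=1 → posterior Beta(14/3, 10)
obs 4: x=1 → posterior Beta(17/3, 10)
obs 5: x=0 → posterior Beta(17/3, 11)
obs 6: x=1 → posterior Beta(20/3, 11)
obs 7: x=0 → posterior Beta(20/3, 12)
obs 8: x=0 → posterior Beta(20/3, 13)

20/59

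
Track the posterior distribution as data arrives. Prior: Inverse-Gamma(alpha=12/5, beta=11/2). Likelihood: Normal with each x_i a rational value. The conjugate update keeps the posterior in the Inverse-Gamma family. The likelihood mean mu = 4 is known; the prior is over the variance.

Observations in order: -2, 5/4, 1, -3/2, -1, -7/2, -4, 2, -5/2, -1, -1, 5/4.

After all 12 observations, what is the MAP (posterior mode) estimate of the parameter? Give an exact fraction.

obs 1: x=-2 → posterior Inverse-Gamma(29/10, 47/2)
obs 2: x=5/4 → posterior Inverse-Gamma(17/5, 873/32)
obs 3: x=1 → posterior Inverse-Gamma(39/10, 1017/32)
obs 4: x=-3/2 → posterior Inverse-Gamma(22/5, 1501/32)
obs 5: x=-1 → posterior Inverse-Gamma(49/10, 1901/32)
obs 6: x=-7/2 → posterior Inverse-Gamma(27/5, 2801/32)
obs 7: x=-4 → posterior Inverse-Gamma(59/10, 3825/32)
obs 8: x=2 → posterior Inverse-Gamma(32/5, 3889/32)
obs 9: x=-5/2 → posterior Inverse-Gamma(69/10, 4565/32)
obs 10: x=-1 → posterior Inverse-Gamma(37/5, 4965/32)
obs 11: x=-1 → posterior Inverse-Gamma(79/10, 5365/32)
obs 12: x=5/4 → posterior Inverse-Gamma(42/5, 2743/16)

13715/752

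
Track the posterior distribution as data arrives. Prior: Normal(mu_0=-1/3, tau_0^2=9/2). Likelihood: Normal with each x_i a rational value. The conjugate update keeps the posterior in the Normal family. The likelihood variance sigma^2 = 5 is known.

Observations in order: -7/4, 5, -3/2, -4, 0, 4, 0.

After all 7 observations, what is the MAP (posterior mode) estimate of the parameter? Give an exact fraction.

obs 1: x=-7/4 → posterior Normal(-229/228, 45/19)
obs 2: x=5 → posterior Normal(311/336, 45/28)
obs 3: x=-3/2 → posterior Normal(149/444, 45/37)
obs 4: x=-4 → posterior Normal(-283/552, 45/46)
obs 5: x=0 → posterior Normal(-283/660, 9/11)
obs 6: x=4 → posterior Normal(149/768, 45/64)
obs 7: x=0 → posterior Normal(149/876, 45/73)

149/876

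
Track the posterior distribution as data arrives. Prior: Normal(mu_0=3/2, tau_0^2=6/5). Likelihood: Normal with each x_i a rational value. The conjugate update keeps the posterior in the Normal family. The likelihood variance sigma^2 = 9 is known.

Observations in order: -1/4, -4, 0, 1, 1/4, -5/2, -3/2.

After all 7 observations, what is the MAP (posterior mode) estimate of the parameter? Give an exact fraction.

obs 1: x=-1/4 → posterior Normal(22/17, 18/17)
obs 2: x=-4 → posterior Normal(14/19, 18/19)
obs 3: x=0 → posterior Normal(2/3, 6/7)
obs 4: x=1 → posterior Normal(16/23, 18/23)
obs 5: x=1/4 → posterior Normal(33/50, 18/25)
obs 6: x=-5/2 → posterior Normal(23/54, 2/3)
obs 7: x=-3/2 → posterior Normal(17/58, 18/29)

17/58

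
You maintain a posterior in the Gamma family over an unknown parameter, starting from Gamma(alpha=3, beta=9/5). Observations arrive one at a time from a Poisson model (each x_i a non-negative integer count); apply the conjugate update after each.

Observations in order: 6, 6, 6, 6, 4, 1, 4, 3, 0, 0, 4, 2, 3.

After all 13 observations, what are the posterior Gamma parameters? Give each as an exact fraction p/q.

alpha=48, beta=74/5

obs 1: x=6 → posterior Gamma(9, 14/5)
obs 2: x=6 → posterior Gamma(15, 19/5)
obs 3: x=6 → posterior Gamma(21, 24/5)
obs 4: x=6 → posterior Gamma(27, 29/5)
obs 5: x=4 → posterior Gamma(31, 34/5)
obs 6: x=1 → posterior Gamma(32, 39/5)
obs 7: x=4 → posterior Gamma(36, 44/5)
obs 8: x=3 → posterior Gamma(39, 49/5)
obs 9: x=0 → posterior Gamma(39, 54/5)
obs 10: x=0 → posterior Gamma(39, 59/5)
obs 11: x=4 → posterior Gamma(43, 64/5)
obs 12: x=2 → posterior Gamma(45, 69/5)
obs 13: x=3 → posterior Gamma(48, 74/5)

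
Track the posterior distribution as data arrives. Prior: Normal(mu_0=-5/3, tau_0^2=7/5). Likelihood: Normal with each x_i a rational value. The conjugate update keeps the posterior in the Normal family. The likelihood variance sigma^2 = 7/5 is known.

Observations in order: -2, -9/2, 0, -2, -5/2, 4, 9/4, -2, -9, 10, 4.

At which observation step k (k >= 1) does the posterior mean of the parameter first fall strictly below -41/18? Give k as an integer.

k = 2

obs 1: x=-2 → posterior Normal(-11/6, 7/10)
obs 2: x=-9/2 → posterior Normal(-49/18, 7/15)
obs 3: x=0 → posterior Normal(-49/24, 7/20)
obs 4: x=-2 → posterior Normal(-61/30, 7/25)
obs 5: x=-5/2 → posterior Normal(-19/9, 7/30)
obs 6: x=4 → posterior Normal(-26/21, 1/5)
obs 7: x=9/4 → posterior Normal(-77/96, 7/40)
obs 8: x=-2 → posterior Normal(-101/108, 7/45)
obs 9: x=-9 → posterior Normal(-209/120, 7/50)
obs 10: x=10 → posterior Normal(-89/132, 7/55)
obs 11: x=4 → posterior Normal(-41/144, 7/60)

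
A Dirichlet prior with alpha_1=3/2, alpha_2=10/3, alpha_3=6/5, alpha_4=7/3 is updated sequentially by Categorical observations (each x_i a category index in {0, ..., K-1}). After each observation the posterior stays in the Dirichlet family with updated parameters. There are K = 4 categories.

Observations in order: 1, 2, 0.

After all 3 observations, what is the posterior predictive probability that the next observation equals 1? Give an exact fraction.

130/341

obs 1: x=1 → posterior Dirichlet(3/2, 13/3, 6/5, 7/3)
obs 2: x=2 → posterior Dirichlet(3/2, 13/3, 11/5, 7/3)
obs 3: x=0 → posterior Dirichlet(5/2, 13/3, 11/5, 7/3)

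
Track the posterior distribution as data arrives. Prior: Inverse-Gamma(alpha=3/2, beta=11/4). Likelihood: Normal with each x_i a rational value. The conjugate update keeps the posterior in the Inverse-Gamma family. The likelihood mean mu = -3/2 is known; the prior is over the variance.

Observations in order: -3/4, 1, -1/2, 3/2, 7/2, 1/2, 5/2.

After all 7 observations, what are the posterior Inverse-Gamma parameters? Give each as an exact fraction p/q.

alpha=5, beta=1077/32

obs 1: x=-3/4 → posterior Inverse-Gamma(2, 97/32)
obs 2: x=1 → posterior Inverse-Gamma(5/2, 197/32)
obs 3: x=-1/2 → posterior Inverse-Gamma(3, 213/32)
obs 4: x=3/2 → posterior Inverse-Gamma(7/2, 357/32)
obs 5: x=7/2 → posterior Inverse-Gamma(4, 757/32)
obs 6: x=1/2 → posterior Inverse-Gamma(9/2, 821/32)
obs 7: x=5/2 → posterior Inverse-Gamma(5, 1077/32)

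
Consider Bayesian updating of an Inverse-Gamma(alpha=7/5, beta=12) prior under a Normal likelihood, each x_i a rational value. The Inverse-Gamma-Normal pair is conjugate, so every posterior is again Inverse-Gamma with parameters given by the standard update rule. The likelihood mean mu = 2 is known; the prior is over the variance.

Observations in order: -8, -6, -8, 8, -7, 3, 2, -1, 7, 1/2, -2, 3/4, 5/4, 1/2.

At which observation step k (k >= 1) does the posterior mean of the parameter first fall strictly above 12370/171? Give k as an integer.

k = 3

obs 1: x=-8 → posterior Inverse-Gamma(19/10, 62)
obs 2: x=-6 → posterior Inverse-Gamma(12/5, 94)
obs 3: x=-8 → posterior Inverse-Gamma(29/10, 144)
obs 4: x=8 → posterior Inverse-Gamma(17/5, 162)
obs 5: x=-7 → posterior Inverse-Gamma(39/10, 405/2)
obs 6: x=3 → posterior Inverse-Gamma(22/5, 203)
obs 7: x=2 → posterior Inverse-Gamma(49/10, 203)
obs 8: x=-1 → posterior Inverse-Gamma(27/5, 415/2)
obs 9: x=7 → posterior Inverse-Gamma(59/10, 220)
obs 10: x=1/2 → posterior Inverse-Gamma(32/5, 1769/8)
obs 11: x=-2 → posterior Inverse-Gamma(69/10, 1833/8)
obs 12: x=3/4 → posterior Inverse-Gamma(37/5, 7357/32)
obs 13: x=5/4 → posterior Inverse-Gamma(79/10, 3683/16)
obs 14: x=1/2 → posterior Inverse-Gamma(42/5, 3701/16)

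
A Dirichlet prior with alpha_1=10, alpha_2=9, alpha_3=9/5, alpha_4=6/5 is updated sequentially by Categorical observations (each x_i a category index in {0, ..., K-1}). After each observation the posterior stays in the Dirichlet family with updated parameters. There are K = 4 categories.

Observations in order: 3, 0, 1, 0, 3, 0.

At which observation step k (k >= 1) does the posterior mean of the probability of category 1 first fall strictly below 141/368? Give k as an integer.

k = 2

obs 1: x=3 → posterior Dirichlet(10, 9, 9/5, 11/5)
obs 2: x=0 → posterior Dirichlet(11, 9, 9/5, 11/5)
obs 3: x=1 → posterior Dirichlet(11, 10, 9/5, 11/5)
obs 4: x=0 → posterior Dirichlet(12, 10, 9/5, 11/5)
obs 5: x=3 → posterior Dirichlet(12, 10, 9/5, 16/5)
obs 6: x=0 → posterior Dirichlet(13, 10, 9/5, 16/5)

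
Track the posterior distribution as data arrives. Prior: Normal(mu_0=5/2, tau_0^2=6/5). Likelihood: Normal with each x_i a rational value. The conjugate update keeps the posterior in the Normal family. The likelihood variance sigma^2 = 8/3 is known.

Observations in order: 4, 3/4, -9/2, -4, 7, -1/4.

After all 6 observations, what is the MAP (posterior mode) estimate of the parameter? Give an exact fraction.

77/74

obs 1: x=4 → posterior Normal(86/29, 24/29)
obs 2: x=3/4 → posterior Normal(371/152, 12/19)
obs 3: x=-9/2 → posterior Normal(209/188, 24/47)
obs 4: x=-4 → posterior Normal(65/224, 3/7)
obs 5: x=7 → posterior Normal(317/260, 24/65)
obs 6: x=-1/4 → posterior Normal(77/74, 12/37)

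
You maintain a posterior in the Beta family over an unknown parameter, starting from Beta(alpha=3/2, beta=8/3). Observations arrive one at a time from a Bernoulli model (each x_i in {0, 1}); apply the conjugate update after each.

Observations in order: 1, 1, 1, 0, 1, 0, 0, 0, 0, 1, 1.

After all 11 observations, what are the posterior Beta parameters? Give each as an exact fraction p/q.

obs 1: x=1 → posterior Beta(5/2, 8/3)
obs 2: x=1 → posterior Beta(7/2, 8/3)
obs 3: x=1 → posterior Beta(9/2, 8/3)
obs 4: x=0 → posterior Beta(9/2, 11/3)
obs 5: x=1 → posterior Beta(11/2, 11/3)
obs 6: x=0 → posterior Beta(11/2, 14/3)
obs 7: x=0 → posterior Beta(11/2, 17/3)
obs 8: x=0 → posterior Beta(11/2, 20/3)
obs 9: x=0 → posterior Beta(11/2, 23/3)
obs 10: x=1 → posterior Beta(13/2, 23/3)
obs 11: x=1 → posterior Beta(15/2, 23/3)

alpha=15/2, beta=23/3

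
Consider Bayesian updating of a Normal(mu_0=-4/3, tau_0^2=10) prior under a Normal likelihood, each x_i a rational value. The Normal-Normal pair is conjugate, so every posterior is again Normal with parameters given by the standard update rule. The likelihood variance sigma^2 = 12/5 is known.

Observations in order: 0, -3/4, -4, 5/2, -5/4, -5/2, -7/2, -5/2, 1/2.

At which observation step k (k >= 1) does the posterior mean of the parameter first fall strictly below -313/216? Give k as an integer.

obs 1: x=0 → posterior Normal(-8/31, 60/31)
obs 2: x=-3/4 → posterior Normal(-107/224, 15/14)
obs 3: x=-4 → posterior Normal(-169/108, 20/27)
obs 4: x=5/2 → posterior Normal(-257/424, 30/53)
obs 5: x=-5/4 → posterior Normal(-191/262, 60/131)
obs 6: x=-5/2 → posterior Normal(-79/78, 5/13)
obs 7: x=-7/2 → posterior Normal(-491/362, 60/181)
obs 8: x=-5/2 → posterior Normal(-154/103, 30/103)
obs 9: x=1/2 → posterior Normal(-197/154, 20/77)

k = 3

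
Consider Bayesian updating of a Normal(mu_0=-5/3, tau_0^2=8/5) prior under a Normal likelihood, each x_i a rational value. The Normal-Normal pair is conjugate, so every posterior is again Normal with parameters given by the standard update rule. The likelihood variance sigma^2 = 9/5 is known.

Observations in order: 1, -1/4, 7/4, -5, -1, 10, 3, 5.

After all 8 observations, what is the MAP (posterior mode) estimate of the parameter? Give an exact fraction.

101/73

obs 1: x=1 → posterior Normal(-7/17, 72/85)
obs 2: x=-1/4 → posterior Normal(-9/25, 72/125)
obs 3: x=7/4 → posterior Normal(5/33, 24/55)
obs 4: x=-5 → posterior Normal(-35/41, 72/205)
obs 5: x=-1 → posterior Normal(-43/49, 72/245)
obs 6: x=10 → posterior Normal(37/57, 24/95)
obs 7: x=3 → posterior Normal(61/65, 72/325)
obs 8: x=5 → posterior Normal(101/73, 72/365)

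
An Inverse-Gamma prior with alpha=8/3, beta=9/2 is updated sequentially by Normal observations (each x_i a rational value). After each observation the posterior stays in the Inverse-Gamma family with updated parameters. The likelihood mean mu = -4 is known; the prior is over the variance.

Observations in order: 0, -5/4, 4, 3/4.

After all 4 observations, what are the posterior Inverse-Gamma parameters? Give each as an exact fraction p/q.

alpha=14/3, beta=953/16

obs 1: x=0 → posterior Inverse-Gamma(19/6, 25/2)
obs 2: x=-5/4 → posterior Inverse-Gamma(11/3, 521/32)
obs 3: x=4 → posterior Inverse-Gamma(25/6, 1545/32)
obs 4: x=3/4 → posterior Inverse-Gamma(14/3, 953/16)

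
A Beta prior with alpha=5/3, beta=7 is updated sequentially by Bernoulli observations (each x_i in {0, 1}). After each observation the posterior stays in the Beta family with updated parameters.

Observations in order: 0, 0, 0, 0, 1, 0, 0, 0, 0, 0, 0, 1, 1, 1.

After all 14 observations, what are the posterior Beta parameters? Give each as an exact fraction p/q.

obs 1: x=0 → posterior Beta(5/3, 8)
obs 2: x=0 → posterior Beta(5/3, 9)
obs 3: x=0 → posterior Beta(5/3, 10)
obs 4: x=0 → posterior Beta(5/3, 11)
obs 5: x=1 → posterior Beta(8/3, 11)
obs 6: x=0 → posterior Beta(8/3, 12)
obs 7: x=0 → posterior Beta(8/3, 13)
obs 8: x=0 → posterior Beta(8/3, 14)
obs 9: x=0 → posterior Beta(8/3, 15)
obs 10: x=0 → posterior Beta(8/3, 16)
obs 11: x=0 → posterior Beta(8/3, 17)
obs 12: x=1 → posterior Beta(11/3, 17)
obs 13: x=1 → posterior Beta(14/3, 17)
obs 14: x=1 → posterior Beta(17/3, 17)

alpha=17/3, beta=17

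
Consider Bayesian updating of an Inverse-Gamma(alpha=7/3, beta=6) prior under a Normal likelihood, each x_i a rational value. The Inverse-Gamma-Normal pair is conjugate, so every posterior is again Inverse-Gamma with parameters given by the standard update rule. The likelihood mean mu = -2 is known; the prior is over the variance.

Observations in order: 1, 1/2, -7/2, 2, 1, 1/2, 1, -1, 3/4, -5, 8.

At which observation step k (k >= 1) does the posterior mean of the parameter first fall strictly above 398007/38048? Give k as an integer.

obs 1: x=1 → posterior Inverse-Gamma(17/6, 21/2)
obs 2: x=1/2 → posterior Inverse-Gamma(10/3, 109/8)
obs 3: x=-7/2 → posterior Inverse-Gamma(23/6, 59/4)
obs 4: x=2 → posterior Inverse-Gamma(13/3, 91/4)
obs 5: x=1 → posterior Inverse-Gamma(29/6, 109/4)
obs 6: x=1/2 → posterior Inverse-Gamma(16/3, 243/8)
obs 7: x=1 → posterior Inverse-Gamma(35/6, 279/8)
obs 8: x=-1 → posterior Inverse-Gamma(19/3, 283/8)
obs 9: x=3/4 → posterior Inverse-Gamma(41/6, 1253/32)
obs 10: x=-5 → posterior Inverse-Gamma(22/3, 1397/32)
obs 11: x=8 → posterior Inverse-Gamma(47/6, 2997/32)

k = 11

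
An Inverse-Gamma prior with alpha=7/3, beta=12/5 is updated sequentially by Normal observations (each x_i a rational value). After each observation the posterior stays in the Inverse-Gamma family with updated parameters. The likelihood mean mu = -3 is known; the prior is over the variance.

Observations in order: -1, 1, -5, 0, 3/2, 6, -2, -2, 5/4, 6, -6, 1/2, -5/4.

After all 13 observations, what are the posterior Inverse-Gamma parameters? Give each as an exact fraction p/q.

alpha=53/6, beta=10577/80

obs 1: x=-1 → posterior Inverse-Gamma(17/6, 22/5)
obs 2: x=1 → posterior Inverse-Gamma(10/3, 62/5)
obs 3: x=-5 → posterior Inverse-Gamma(23/6, 72/5)
obs 4: x=0 → posterior Inverse-Gamma(13/3, 189/10)
obs 5: x=3/2 → posterior Inverse-Gamma(29/6, 1161/40)
obs 6: x=6 → posterior Inverse-Gamma(16/3, 2781/40)
obs 7: x=-2 → posterior Inverse-Gamma(35/6, 2801/40)
obs 8: x=-2 → posterior Inverse-Gamma(19/3, 2821/40)
obs 9: x=5/4 → posterior Inverse-Gamma(41/6, 12729/160)
obs 10: x=6 → posterior Inverse-Gamma(22/3, 19209/160)
obs 11: x=-6 → posterior Inverse-Gamma(47/6, 19929/160)
obs 12: x=1/2 → posterior Inverse-Gamma(25/3, 20909/160)
obs 13: x=-5/4 → posterior Inverse-Gamma(53/6, 10577/80)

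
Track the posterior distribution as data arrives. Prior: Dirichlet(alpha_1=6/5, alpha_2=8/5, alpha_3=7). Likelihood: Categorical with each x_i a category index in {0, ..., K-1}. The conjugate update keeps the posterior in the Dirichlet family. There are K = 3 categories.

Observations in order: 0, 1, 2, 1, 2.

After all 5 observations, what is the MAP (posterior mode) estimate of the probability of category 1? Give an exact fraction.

obs 1: x=0 → posterior Dirichlet(11/5, 8/5, 7)
obs 2: x=1 → posterior Dirichlet(11/5, 13/5, 7)
obs 3: x=2 → posterior Dirichlet(11/5, 13/5, 8)
obs 4: x=1 → posterior Dirichlet(11/5, 18/5, 8)
obs 5: x=2 → posterior Dirichlet(11/5, 18/5, 9)

13/59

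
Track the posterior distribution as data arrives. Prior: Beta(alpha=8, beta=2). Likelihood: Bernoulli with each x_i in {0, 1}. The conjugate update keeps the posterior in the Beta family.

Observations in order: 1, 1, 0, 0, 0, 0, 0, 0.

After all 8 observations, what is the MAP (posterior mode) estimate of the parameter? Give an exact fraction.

obs 1: x=1 → posterior Beta(9, 2)
obs 2: x=1 → posterior Beta(10, 2)
obs 3: x=0 → posterior Beta(10, 3)
obs 4: x=0 → posterior Beta(10, 4)
obs 5: x=0 → posterior Beta(10, 5)
obs 6: x=0 → posterior Beta(10, 6)
obs 7: x=0 → posterior Beta(10, 7)
obs 8: x=0 → posterior Beta(10, 8)

9/16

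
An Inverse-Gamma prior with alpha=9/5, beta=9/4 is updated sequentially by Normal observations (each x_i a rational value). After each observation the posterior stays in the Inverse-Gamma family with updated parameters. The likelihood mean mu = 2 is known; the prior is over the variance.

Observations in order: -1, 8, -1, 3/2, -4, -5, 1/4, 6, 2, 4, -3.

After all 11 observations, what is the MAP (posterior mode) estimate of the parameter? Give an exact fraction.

obs 1: x=-1 → posterior Inverse-Gamma(23/10, 27/4)
obs 2: x=8 → posterior Inverse-Gamma(14/5, 99/4)
obs 3: x=-1 → posterior Inverse-Gamma(33/10, 117/4)
obs 4: x=3/2 → posterior Inverse-Gamma(19/5, 235/8)
obs 5: x=-4 → posterior Inverse-Gamma(43/10, 379/8)
obs 6: x=-5 → posterior Inverse-Gamma(24/5, 575/8)
obs 7: x=1/4 → posterior Inverse-Gamma(53/10, 2349/32)
obs 8: x=6 → posterior Inverse-Gamma(29/5, 2605/32)
obs 9: x=2 → posterior Inverse-Gamma(63/10, 2605/32)
obs 10: x=4 → posterior Inverse-Gamma(34/5, 2669/32)
obs 11: x=-3 → posterior Inverse-Gamma(73/10, 3069/32)

15345/1328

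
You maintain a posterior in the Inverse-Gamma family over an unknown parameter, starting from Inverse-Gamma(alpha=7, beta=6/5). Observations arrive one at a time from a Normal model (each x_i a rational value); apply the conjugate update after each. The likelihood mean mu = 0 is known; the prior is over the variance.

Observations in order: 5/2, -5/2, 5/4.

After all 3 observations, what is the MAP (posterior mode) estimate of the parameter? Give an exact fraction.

1317/1520

obs 1: x=5/2 → posterior Inverse-Gamma(15/2, 173/40)
obs 2: x=-5/2 → posterior Inverse-Gamma(8, 149/20)
obs 3: x=5/4 → posterior Inverse-Gamma(17/2, 1317/160)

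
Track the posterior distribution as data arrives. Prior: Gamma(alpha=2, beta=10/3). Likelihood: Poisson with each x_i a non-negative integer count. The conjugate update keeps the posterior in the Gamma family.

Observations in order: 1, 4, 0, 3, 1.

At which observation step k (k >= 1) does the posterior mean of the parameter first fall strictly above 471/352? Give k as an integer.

obs 1: x=1 → posterior Gamma(3, 13/3)
obs 2: x=4 → posterior Gamma(7, 16/3)
obs 3: x=0 → posterior Gamma(7, 19/3)
obs 4: x=3 → posterior Gamma(10, 22/3)
obs 5: x=1 → posterior Gamma(11, 25/3)

k = 4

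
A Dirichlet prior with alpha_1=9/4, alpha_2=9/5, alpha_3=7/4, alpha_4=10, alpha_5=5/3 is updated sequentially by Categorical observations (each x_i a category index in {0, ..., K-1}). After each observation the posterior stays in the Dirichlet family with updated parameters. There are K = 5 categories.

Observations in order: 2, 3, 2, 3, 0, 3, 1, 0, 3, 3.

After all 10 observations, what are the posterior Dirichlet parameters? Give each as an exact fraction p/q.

obs 1: x=2 → posterior Dirichlet(9/4, 9/5, 11/4, 10, 5/3)
obs 2: x=3 → posterior Dirichlet(9/4, 9/5, 11/4, 11, 5/3)
obs 3: x=2 → posterior Dirichlet(9/4, 9/5, 15/4, 11, 5/3)
obs 4: x=3 → posterior Dirichlet(9/4, 9/5, 15/4, 12, 5/3)
obs 5: x=0 → posterior Dirichlet(13/4, 9/5, 15/4, 12, 5/3)
obs 6: x=3 → posterior Dirichlet(13/4, 9/5, 15/4, 13, 5/3)
obs 7: x=1 → posterior Dirichlet(13/4, 14/5, 15/4, 13, 5/3)
obs 8: x=0 → posterior Dirichlet(17/4, 14/5, 15/4, 13, 5/3)
obs 9: x=3 → posterior Dirichlet(17/4, 14/5, 15/4, 14, 5/3)
obs 10: x=3 → posterior Dirichlet(17/4, 14/5, 15/4, 15, 5/3)

alpha_1=17/4, alpha_2=14/5, alpha_3=15/4, alpha_4=15, alpha_5=5/3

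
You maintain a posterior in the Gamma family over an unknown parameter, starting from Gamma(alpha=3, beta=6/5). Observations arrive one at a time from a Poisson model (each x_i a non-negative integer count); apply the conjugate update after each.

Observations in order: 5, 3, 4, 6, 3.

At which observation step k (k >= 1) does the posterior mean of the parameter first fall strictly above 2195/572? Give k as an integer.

obs 1: x=5 → posterior Gamma(8, 11/5)
obs 2: x=3 → posterior Gamma(11, 16/5)
obs 3: x=4 → posterior Gamma(15, 21/5)
obs 4: x=6 → posterior Gamma(21, 26/5)
obs 5: x=3 → posterior Gamma(24, 31/5)

k = 4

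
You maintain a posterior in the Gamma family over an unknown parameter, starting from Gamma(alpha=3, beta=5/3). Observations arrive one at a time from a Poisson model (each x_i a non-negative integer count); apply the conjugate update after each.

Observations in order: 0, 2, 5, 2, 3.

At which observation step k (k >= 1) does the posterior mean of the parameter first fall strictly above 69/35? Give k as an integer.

k = 3

obs 1: x=0 → posterior Gamma(3, 8/3)
obs 2: x=2 → posterior Gamma(5, 11/3)
obs 3: x=5 → posterior Gamma(10, 14/3)
obs 4: x=2 → posterior Gamma(12, 17/3)
obs 5: x=3 → posterior Gamma(15, 20/3)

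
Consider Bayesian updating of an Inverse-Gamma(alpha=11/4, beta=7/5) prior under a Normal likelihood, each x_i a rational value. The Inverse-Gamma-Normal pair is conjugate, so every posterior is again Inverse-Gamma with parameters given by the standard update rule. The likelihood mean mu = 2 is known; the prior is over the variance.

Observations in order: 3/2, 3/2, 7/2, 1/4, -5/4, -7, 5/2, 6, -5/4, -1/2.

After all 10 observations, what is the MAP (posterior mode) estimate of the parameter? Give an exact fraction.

10659/1400

obs 1: x=3/2 → posterior Inverse-Gamma(13/4, 61/40)
obs 2: x=3/2 → posterior Inverse-Gamma(15/4, 33/20)
obs 3: x=7/2 → posterior Inverse-Gamma(17/4, 111/40)
obs 4: x=1/4 → posterior Inverse-Gamma(19/4, 689/160)
obs 5: x=-5/4 → posterior Inverse-Gamma(21/4, 767/80)
obs 6: x=-7 → posterior Inverse-Gamma(23/4, 4007/80)
obs 7: x=5/2 → posterior Inverse-Gamma(25/4, 4017/80)
obs 8: x=6 → posterior Inverse-Gamma(27/4, 4657/80)
obs 9: x=-5/4 → posterior Inverse-Gamma(29/4, 10159/160)
obs 10: x=-1/2 → posterior Inverse-Gamma(31/4, 10659/160)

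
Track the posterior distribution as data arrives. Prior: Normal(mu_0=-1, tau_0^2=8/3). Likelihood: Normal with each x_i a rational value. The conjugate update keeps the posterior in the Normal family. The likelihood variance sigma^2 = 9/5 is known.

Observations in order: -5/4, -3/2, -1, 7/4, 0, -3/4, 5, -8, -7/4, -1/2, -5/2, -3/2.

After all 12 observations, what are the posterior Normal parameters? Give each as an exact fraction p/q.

obs 1: x=-5/4 → posterior Normal(-77/67, 72/67)
obs 2: x=-3/2 → posterior Normal(-137/107, 72/107)
obs 3: x=-1 → posterior Normal(-59/49, 24/49)
obs 4: x=7/4 → posterior Normal(-107/187, 72/187)
obs 5: x=0 → posterior Normal(-107/227, 72/227)
obs 6: x=-3/4 → posterior Normal(-137/267, 24/89)
obs 7: x=5 → posterior Normal(63/307, 72/307)
obs 8: x=-8 → posterior Normal(-257/347, 72/347)
obs 9: x=-7/4 → posterior Normal(-109/129, 8/43)
obs 10: x=-1/2 → posterior Normal(-347/427, 72/427)
obs 11: x=-5/2 → posterior Normal(-447/467, 72/467)
obs 12: x=-3/2 → posterior Normal(-1, 24/169)

mu_0=-1, tau_0^2=24/169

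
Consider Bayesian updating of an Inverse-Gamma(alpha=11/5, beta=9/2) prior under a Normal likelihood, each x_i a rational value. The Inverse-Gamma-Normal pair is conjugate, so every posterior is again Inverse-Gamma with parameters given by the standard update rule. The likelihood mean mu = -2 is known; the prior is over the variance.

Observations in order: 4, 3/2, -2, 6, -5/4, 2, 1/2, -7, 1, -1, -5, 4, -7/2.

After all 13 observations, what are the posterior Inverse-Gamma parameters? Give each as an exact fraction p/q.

obs 1: x=4 → posterior Inverse-Gamma(27/10, 45/2)
obs 2: x=3/2 → posterior Inverse-Gamma(16/5, 229/8)
obs 3: x=-2 → posterior Inverse-Gamma(37/10, 229/8)
obs 4: x=6 → posterior Inverse-Gamma(21/5, 485/8)
obs 5: x=-5/4 → posterior Inverse-Gamma(47/10, 1949/32)
obs 6: x=2 → posterior Inverse-Gamma(26/5, 2205/32)
obs 7: x=1/2 → posterior Inverse-Gamma(57/10, 2305/32)
obs 8: x=-7 → posterior Inverse-Gamma(31/5, 2705/32)
obs 9: x=1 → posterior Inverse-Gamma(67/10, 2849/32)
obs 10: x=-1 → posterior Inverse-Gamma(36/5, 2865/32)
obs 11: x=-5 → posterior Inverse-Gamma(77/10, 3009/32)
obs 12: x=4 → posterior Inverse-Gamma(41/5, 3585/32)
obs 13: x=-7/2 → posterior Inverse-Gamma(87/10, 3621/32)

alpha=87/10, beta=3621/32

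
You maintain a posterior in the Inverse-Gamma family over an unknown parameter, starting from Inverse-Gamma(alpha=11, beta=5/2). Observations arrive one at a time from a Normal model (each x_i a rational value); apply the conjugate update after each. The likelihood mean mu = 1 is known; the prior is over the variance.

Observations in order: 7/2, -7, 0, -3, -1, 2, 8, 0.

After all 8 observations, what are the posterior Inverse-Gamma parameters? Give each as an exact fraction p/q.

alpha=15, beta=589/8

obs 1: x=7/2 → posterior Inverse-Gamma(23/2, 45/8)
obs 2: x=-7 → posterior Inverse-Gamma(12, 301/8)
obs 3: x=0 → posterior Inverse-Gamma(25/2, 305/8)
obs 4: x=-3 → posterior Inverse-Gamma(13, 369/8)
obs 5: x=-1 → posterior Inverse-Gamma(27/2, 385/8)
obs 6: x=2 → posterior Inverse-Gamma(14, 389/8)
obs 7: x=8 → posterior Inverse-Gamma(29/2, 585/8)
obs 8: x=0 → posterior Inverse-Gamma(15, 589/8)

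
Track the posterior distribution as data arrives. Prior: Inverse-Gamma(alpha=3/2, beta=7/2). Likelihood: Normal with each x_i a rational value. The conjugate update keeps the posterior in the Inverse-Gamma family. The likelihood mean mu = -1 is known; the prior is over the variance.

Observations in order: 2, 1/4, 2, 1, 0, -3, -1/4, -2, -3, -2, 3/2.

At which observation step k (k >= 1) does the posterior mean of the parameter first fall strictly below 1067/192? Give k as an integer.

k = 5

obs 1: x=2 → posterior Inverse-Gamma(2, 8)
obs 2: x=1/4 → posterior Inverse-Gamma(5/2, 281/32)
obs 3: x=2 → posterior Inverse-Gamma(3, 425/32)
obs 4: x=1 → posterior Inverse-Gamma(7/2, 489/32)
obs 5: x=0 → posterior Inverse-Gamma(4, 505/32)
obs 6: x=-3 → posterior Inverse-Gamma(9/2, 569/32)
obs 7: x=-1/4 → posterior Inverse-Gamma(5, 289/16)
obs 8: x=-2 → posterior Inverse-Gamma(11/2, 297/16)
obs 9: x=-3 → posterior Inverse-Gamma(6, 329/16)
obs 10: x=-2 → posterior Inverse-Gamma(13/2, 337/16)
obs 11: x=3/2 → posterior Inverse-Gamma(7, 387/16)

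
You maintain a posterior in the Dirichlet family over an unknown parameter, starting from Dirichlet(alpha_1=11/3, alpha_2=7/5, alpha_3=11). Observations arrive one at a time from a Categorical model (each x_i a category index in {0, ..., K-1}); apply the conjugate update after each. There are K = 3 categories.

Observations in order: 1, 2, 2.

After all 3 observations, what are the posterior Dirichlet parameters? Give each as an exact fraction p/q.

alpha_1=11/3, alpha_2=12/5, alpha_3=13

obs 1: x=1 → posterior Dirichlet(11/3, 12/5, 11)
obs 2: x=2 → posterior Dirichlet(11/3, 12/5, 12)
obs 3: x=2 → posterior Dirichlet(11/3, 12/5, 13)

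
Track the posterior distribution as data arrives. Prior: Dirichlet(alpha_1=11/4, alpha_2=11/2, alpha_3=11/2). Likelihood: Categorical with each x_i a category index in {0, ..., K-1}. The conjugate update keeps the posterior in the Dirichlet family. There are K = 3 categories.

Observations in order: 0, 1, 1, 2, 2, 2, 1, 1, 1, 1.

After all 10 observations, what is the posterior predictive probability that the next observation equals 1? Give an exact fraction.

obs 1: x=0 → posterior Dirichlet(15/4, 11/2, 11/2)
obs 2: x=1 → posterior Dirichlet(15/4, 13/2, 11/2)
obs 3: x=1 → posterior Dirichlet(15/4, 15/2, 11/2)
obs 4: x=2 → posterior Dirichlet(15/4, 15/2, 13/2)
obs 5: x=2 → posterior Dirichlet(15/4, 15/2, 15/2)
obs 6: x=2 → posterior Dirichlet(15/4, 15/2, 17/2)
obs 7: x=1 → posterior Dirichlet(15/4, 17/2, 17/2)
obs 8: x=1 → posterior Dirichlet(15/4, 19/2, 17/2)
obs 9: x=1 → posterior Dirichlet(15/4, 21/2, 17/2)
obs 10: x=1 → posterior Dirichlet(15/4, 23/2, 17/2)

46/95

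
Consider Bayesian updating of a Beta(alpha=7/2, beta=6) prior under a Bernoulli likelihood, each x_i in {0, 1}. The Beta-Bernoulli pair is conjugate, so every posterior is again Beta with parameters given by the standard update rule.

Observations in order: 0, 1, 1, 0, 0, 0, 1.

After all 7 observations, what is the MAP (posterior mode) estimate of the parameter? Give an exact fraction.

obs 1: x=0 → posterior Beta(7/2, 7)
obs 2: x=1 → posterior Beta(9/2, 7)
obs 3: x=1 → posterior Beta(11/2, 7)
obs 4: x=0 → posterior Beta(11/2, 8)
obs 5: x=0 → posterior Beta(11/2, 9)
obs 6: x=0 → posterior Beta(11/2, 10)
obs 7: x=1 → posterior Beta(13/2, 10)

11/29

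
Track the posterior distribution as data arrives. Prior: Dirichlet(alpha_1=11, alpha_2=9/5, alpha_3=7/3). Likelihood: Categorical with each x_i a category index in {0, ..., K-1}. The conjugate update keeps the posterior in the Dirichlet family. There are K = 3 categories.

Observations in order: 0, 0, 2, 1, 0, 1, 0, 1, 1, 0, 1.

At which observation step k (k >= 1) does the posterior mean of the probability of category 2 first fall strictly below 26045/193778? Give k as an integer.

obs 1: x=0 → posterior Dirichlet(12, 9/5, 7/3)
obs 2: x=0 → posterior Dirichlet(13, 9/5, 7/3)
obs 3: x=2 → posterior Dirichlet(13, 9/5, 10/3)
obs 4: x=1 → posterior Dirichlet(13, 14/5, 10/3)
obs 5: x=0 → posterior Dirichlet(14, 14/5, 10/3)
obs 6: x=1 → posterior Dirichlet(14, 19/5, 10/3)
obs 7: x=0 → posterior Dirichlet(15, 19/5, 10/3)
obs 8: x=1 → posterior Dirichlet(15, 24/5, 10/3)
obs 9: x=1 → posterior Dirichlet(15, 29/5, 10/3)
obs 10: x=0 → posterior Dirichlet(16, 29/5, 10/3)
obs 11: x=1 → posterior Dirichlet(16, 34/5, 10/3)

k = 10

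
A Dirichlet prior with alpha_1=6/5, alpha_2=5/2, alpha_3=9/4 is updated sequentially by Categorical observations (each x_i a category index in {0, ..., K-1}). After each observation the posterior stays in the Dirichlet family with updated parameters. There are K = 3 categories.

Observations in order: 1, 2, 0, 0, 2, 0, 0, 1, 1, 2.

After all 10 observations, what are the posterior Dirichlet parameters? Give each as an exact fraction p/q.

alpha_1=26/5, alpha_2=11/2, alpha_3=21/4

obs 1: x=1 → posterior Dirichlet(6/5, 7/2, 9/4)
obs 2: x=2 → posterior Dirichlet(6/5, 7/2, 13/4)
obs 3: x=0 → posterior Dirichlet(11/5, 7/2, 13/4)
obs 4: x=0 → posterior Dirichlet(16/5, 7/2, 13/4)
obs 5: x=2 → posterior Dirichlet(16/5, 7/2, 17/4)
obs 6: x=0 → posterior Dirichlet(21/5, 7/2, 17/4)
obs 7: x=0 → posterior Dirichlet(26/5, 7/2, 17/4)
obs 8: x=1 → posterior Dirichlet(26/5, 9/2, 17/4)
obs 9: x=1 → posterior Dirichlet(26/5, 11/2, 17/4)
obs 10: x=2 → posterior Dirichlet(26/5, 11/2, 21/4)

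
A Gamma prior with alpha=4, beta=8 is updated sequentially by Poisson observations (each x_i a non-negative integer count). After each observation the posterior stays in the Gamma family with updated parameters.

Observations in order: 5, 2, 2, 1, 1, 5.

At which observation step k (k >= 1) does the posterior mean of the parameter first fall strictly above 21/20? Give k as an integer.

k = 2

obs 1: x=5 → posterior Gamma(9, 9)
obs 2: x=2 → posterior Gamma(11, 10)
obs 3: x=2 → posterior Gamma(13, 11)
obs 4: x=1 → posterior Gamma(14, 12)
obs 5: x=1 → posterior Gamma(15, 13)
obs 6: x=5 → posterior Gamma(20, 14)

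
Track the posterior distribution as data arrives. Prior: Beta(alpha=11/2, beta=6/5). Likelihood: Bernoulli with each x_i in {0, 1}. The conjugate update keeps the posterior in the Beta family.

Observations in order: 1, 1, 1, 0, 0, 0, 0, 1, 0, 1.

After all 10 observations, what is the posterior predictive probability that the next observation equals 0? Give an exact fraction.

obs 1: x=1 → posterior Beta(13/2, 6/5)
obs 2: x=1 → posterior Beta(15/2, 6/5)
obs 3: x=1 → posterior Beta(17/2, 6/5)
obs 4: x=0 → posterior Beta(17/2, 11/5)
obs 5: x=0 → posterior Beta(17/2, 16/5)
obs 6: x=0 → posterior Beta(17/2, 21/5)
obs 7: x=0 → posterior Beta(17/2, 26/5)
obs 8: x=1 → posterior Beta(19/2, 26/5)
obs 9: x=0 → posterior Beta(19/2, 31/5)
obs 10: x=1 → posterior Beta(21/2, 31/5)

62/167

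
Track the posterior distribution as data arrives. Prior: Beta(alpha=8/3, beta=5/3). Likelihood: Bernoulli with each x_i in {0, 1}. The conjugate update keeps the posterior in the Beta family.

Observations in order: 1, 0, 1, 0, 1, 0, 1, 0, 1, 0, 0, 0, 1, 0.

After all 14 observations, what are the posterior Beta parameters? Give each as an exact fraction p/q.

alpha=26/3, beta=29/3

obs 1: x=1 → posterior Beta(11/3, 5/3)
obs 2: x=0 → posterior Beta(11/3, 8/3)
obs 3: x=1 → posterior Beta(14/3, 8/3)
obs 4: x=0 → posterior Beta(14/3, 11/3)
obs 5: x=1 → posterior Beta(17/3, 11/3)
obs 6: x=0 → posterior Beta(17/3, 14/3)
obs 7: x=1 → posterior Beta(20/3, 14/3)
obs 8: x=0 → posterior Beta(20/3, 17/3)
obs 9: x=1 → posterior Beta(23/3, 17/3)
obs 10: x=0 → posterior Beta(23/3, 20/3)
obs 11: x=0 → posterior Beta(23/3, 23/3)
obs 12: x=0 → posterior Beta(23/3, 26/3)
obs 13: x=1 → posterior Beta(26/3, 26/3)
obs 14: x=0 → posterior Beta(26/3, 29/3)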